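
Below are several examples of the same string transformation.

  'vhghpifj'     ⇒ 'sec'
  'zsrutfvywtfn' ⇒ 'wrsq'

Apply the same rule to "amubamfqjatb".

xycx

The rule is to keep one character in every 3, starting at position 1 (positions 1st, 4th, 7th, ...), then shift every letter 3 places backward in the alphabet (wrapping around).
Applying both steps to "amubamfqjatb": "abfa", then "xycx".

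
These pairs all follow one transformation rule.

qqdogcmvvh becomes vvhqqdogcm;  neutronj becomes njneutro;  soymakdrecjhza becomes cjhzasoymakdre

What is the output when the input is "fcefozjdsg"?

The transformation: swap the front and back halves of the string, then move the first 2 characters to the end (rotate left by 2).
For "fcefozjdsg", step one produces "zjdsgfcefo"; step two turns that into "dsgfcefozj".

dsgfcefozj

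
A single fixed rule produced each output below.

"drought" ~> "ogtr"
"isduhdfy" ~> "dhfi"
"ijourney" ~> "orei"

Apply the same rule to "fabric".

bif

Looking at the pairs, the operation is to move the first 2 characters to the end (rotate left by 2), then keep every other character starting from the first (positions 1st, 3rd, 5th, ...).
On "fabric": the first step gives "bricfa", and the second then gives "bif".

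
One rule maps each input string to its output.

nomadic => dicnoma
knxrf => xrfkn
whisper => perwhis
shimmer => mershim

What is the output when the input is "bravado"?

Rule — move the last 3 characters to the front (rotate right by 3).
So "bravado" becomes "adobrav".

adobrav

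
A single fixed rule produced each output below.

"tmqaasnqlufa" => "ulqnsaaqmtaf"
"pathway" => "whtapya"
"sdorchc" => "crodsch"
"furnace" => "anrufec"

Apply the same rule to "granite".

inarget

Each output is the input with this applied: move the last 2 characters to the front (rotate right by 2), then reverse the string.
Starting from "granite": after the first operation, "tegrani"; after the second, "inarget".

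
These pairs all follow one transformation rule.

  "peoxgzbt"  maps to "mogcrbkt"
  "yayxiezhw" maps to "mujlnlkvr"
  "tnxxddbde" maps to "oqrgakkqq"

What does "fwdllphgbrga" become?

The pattern: move the last 3 characters to the front (rotate right by 3), then shift every letter 13 places forward in the alphabet (wrapping around) — i.e. ROT13.
On "fwdllphgbrga": the first step gives "rgafwdllphgb", and the second then gives "etnsjqyycuto".

etnsjqyycuto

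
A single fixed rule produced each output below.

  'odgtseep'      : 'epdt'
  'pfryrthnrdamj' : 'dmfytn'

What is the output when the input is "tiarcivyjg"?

The transformation: keep every other character starting from the second (positions 2nd, 4th, 6th, ...), then move the last 2 characters to the front (rotate right by 2).
Starting from "tiarcivyjg": after the first operation, "iriyg"; after the second, "ygiri".

ygiri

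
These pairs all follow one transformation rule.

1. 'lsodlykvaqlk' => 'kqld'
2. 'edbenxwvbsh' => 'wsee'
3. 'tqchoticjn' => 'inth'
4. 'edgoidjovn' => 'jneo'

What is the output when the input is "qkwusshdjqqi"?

hqqu

What's happening: keep one character in every 3, starting at position 1 (positions 1st, 4th, 7th, ...), then swap the front and back halves of the string.
For "qkwusshdjqqi" the result is "hqqu".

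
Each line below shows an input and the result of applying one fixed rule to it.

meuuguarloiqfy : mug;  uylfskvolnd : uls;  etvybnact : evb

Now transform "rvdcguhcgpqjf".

rdg

In each case the input is transformed by: keep every other character starting from the first (positions 1st, 3rd, 5th, ...), then keep only the first 3 characters.
For "rvdcguhcgpqjf", step one produces "rdghgqf"; step two turns that into "rdg".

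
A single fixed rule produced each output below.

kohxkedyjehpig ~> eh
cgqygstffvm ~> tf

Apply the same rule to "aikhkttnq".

Rule — move the last 3 characters to the front (rotate right by 3), then keep only the last 2 characters.
So "aikhkttnq" becomes "kt".

kt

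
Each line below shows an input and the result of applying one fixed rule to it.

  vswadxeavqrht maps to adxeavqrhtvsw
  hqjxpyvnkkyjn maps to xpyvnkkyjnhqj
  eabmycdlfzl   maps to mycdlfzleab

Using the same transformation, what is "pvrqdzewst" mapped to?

qdzewstpvr

What's happening: move the first 3 characters to the end (rotate left by 3).
So "pvrqdzewst" becomes "qdzewstpvr".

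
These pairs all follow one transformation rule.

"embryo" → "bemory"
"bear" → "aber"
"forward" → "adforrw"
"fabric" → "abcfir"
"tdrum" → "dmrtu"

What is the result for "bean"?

What's happening: sort the characters into alphabetical order.
Applying that to "bean" gives "aben".

aben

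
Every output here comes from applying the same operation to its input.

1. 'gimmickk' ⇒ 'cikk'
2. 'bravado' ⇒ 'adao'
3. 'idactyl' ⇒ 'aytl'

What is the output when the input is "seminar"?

manr

Rule — swap each adjacent pair of characters (1↔2, 3↔4, ...), then keep only the last 4 characters.
"seminar" → "esimanr" → "manr".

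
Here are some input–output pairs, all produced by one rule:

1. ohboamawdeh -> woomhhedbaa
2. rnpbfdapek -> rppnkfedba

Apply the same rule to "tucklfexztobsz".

Looking at the pairs, the operation is to sort the characters into reverse alphabetical order.
For "tucklfexztobsz" the result is "zzxuttsolkfecb".

zzxuttsolkfecb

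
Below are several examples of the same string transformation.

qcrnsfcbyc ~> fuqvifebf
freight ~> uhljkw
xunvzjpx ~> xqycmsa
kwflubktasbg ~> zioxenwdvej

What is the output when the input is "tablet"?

deohw

The rule is to delete the first character, then shift every letter 3 places forward in the alphabet (wrapping around).
Starting from "tablet": after the first operation, "ablet"; after the second, "deohw".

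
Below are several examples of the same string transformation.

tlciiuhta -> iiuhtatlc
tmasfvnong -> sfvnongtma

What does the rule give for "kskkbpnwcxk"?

In each case the input is transformed by: move the first 3 characters to the end (rotate left by 3).
So "kskkbpnwcxk" becomes "kbpnwcxkksk".

kbpnwcxkksk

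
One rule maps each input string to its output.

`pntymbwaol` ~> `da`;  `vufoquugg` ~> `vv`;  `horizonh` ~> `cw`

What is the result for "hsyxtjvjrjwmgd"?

vs

Rule — shift every letter 11 places backward in the alphabet (wrapping around), then keep only the last 2 characters.
On "hsyxtjvjrjwmgd": the first step gives "whnmiykygylbvs", and the second then gives "vs".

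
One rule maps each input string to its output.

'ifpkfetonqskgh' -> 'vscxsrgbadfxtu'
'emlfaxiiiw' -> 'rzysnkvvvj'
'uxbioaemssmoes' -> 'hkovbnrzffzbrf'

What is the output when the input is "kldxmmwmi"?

xyqkzzjzv

In each case the input is transformed by: shift every letter 13 places forward in the alphabet (wrapping around) — i.e. ROT13.
Applying that to "kldxmmwmi" gives "xyqkzzjzv".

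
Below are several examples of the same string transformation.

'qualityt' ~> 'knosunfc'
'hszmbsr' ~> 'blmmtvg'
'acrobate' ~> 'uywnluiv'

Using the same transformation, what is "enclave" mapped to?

The rule is to shift every letter 6 places backward in the alphabet (wrapping around), then take characters alternately from the front and the back (1st, last, 2nd, 2nd-last, ...).
For "enclave", step one produces "yhwfupy"; step two turns that into "yyhpwuf".

yyhpwuf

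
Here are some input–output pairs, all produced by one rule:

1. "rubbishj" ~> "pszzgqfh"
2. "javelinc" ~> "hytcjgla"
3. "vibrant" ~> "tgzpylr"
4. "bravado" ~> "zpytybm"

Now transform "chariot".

Rule — shift every letter 2 places backward in the alphabet (wrapping around).
"chariot" → "afypgmr".

afypgmr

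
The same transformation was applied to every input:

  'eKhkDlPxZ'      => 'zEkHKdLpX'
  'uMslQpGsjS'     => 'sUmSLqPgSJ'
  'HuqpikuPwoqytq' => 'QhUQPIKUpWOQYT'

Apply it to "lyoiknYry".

YLYOIKNyR

Each output is the input with this applied: move the last character to the front, then flip the case of every letter.
On "lyoiknYry" that produces "YLYOIKNyR".
(Check on "uMslQpGsjS": → "SuMslQpGsj" → "sUmSLqPgSJ" ✓)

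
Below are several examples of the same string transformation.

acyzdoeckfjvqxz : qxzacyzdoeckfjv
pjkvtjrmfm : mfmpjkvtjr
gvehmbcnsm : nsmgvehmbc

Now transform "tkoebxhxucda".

cdatkoebxhxu

What's happening: move the last 3 characters to the front (rotate right by 3).
Doing the same to "tkoebxhxucda": "cdatkoebxhxu".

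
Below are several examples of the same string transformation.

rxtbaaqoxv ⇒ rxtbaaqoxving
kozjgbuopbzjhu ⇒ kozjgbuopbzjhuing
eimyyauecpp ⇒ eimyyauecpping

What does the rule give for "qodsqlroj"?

qodsqlrojing

The transformation: append "ing".
On "qodsqlroj" that produces "qodsqlrojing".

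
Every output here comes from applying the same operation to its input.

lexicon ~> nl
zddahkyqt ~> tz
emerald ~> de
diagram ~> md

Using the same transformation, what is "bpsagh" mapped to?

hb

The transformation: move the last character to the front, then keep only the first 2 characters.
On "bpsagh": the first step gives "hbpsag", and the second then gives "hb".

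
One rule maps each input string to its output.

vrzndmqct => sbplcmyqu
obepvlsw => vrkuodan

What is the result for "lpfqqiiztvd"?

The rule is to shift every letter 1 place backward in the alphabet (wrapping around), then reverse the string.
Working it through for "lpfqqiiztvd": intermediate "koepphhysuc", final "cusyhhppeok".

cusyhhppeok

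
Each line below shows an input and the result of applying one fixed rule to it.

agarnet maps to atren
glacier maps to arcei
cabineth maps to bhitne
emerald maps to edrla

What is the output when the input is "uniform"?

imfro

What's happening: delete the first 2 characters, then take characters alternately from the front and the back (1st, last, 2nd, 2nd-last, ...).
"uniform" → "iform" → "imfro".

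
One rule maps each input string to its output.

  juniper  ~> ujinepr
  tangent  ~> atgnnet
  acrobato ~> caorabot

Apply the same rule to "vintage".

ivtngae

The pattern: swap each adjacent pair of characters (1↔2, 3↔4, ...).
So "vintage" becomes "ivtngae".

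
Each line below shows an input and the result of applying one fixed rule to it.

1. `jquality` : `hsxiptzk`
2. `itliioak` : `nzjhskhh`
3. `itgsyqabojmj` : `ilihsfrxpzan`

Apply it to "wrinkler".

kdqvqhmj

The transformation: move the last 3 characters to the front (rotate right by 3), then shift every letter 1 place backward in the alphabet (wrapping around).
For "wrinkler", step one produces "lerwrink"; step two turns that into "kdqvqhmj".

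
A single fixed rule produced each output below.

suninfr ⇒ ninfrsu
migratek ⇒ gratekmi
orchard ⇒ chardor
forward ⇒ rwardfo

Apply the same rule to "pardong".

rdongpa

The rule is to move the first 2 characters to the end (rotate left by 2).
Applying that to "pardong" gives "rdongpa".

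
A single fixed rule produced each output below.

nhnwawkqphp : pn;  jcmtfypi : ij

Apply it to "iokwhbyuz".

zi

Looking at the pairs, the operation is to move the last character to the front, then keep only the first 2 characters.
Working it through for "iokwhbyuz": intermediate "ziokwhbyu", final "zi".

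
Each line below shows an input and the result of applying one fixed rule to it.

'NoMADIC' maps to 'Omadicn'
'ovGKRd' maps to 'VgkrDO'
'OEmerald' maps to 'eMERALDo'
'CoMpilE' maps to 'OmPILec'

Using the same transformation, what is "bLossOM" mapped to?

lOSSomB

Rule — flip the case of every letter, then move the first character to the end.
On "bLossOM": the first step gives "BlOSSom", and the second then gives "lOSSomB".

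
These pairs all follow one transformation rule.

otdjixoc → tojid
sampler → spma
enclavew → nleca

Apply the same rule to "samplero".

What's happening: delete the last 3 characters, then sort the characters into reverse alphabetical order.
For "samplero", step one produces "sampl"; step two turns that into "spmla".

spmla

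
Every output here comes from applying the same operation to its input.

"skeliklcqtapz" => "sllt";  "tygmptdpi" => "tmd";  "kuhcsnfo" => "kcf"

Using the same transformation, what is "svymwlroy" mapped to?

The transformation: move the last character to the front, then keep one character in every 3, starting at position 2 (positions 2nd, 5th, 8th, ...).
For "svymwlroy", step one produces "ysvymwlro"; step two turns that into "smr".

smr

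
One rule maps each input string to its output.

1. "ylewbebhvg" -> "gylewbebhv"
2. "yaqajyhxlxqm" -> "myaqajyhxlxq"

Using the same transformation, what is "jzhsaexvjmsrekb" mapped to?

bjzhsaexvjmsrek

Each output is the input with this applied: move the last character to the front.
"jzhsaexvjmsrekb" → "bjzhsaexvjmsrek".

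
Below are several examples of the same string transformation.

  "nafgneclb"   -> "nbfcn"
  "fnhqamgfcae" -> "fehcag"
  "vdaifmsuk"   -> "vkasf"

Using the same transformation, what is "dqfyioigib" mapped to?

The rule is to keep every other character starting from the first (positions 1st, 3rd, 5th, ...), then take characters alternately from the front and the back (1st, last, 2nd, 2nd-last, ...).
On "dqfyioigib": the first step gives "dfiii", and the second then gives "difii".

difii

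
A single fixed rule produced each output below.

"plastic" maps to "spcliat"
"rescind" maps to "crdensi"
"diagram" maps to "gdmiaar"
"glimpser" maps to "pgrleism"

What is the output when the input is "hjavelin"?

ehnjialv

What's happening: take characters alternately from the front and the back (1st, last, 2nd, 2nd-last, ...), then move the last character to the front.
"hjavelin" → "ehnjialv".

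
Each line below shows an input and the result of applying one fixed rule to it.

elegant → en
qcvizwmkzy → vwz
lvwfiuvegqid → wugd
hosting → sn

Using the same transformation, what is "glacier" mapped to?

Each output is the input with this applied: keep one character in every 3, starting at position 3 (positions 3rd, 6th, 9th, ...).
Doing the same to "glacier": "ae".

ae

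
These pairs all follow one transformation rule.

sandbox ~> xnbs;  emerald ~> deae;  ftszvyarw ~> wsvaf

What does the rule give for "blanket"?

takb

Looking at the pairs, the operation is to keep every other character starting from the first (positions 1st, 3rd, 5th, ...), then swap the first and last characters.
On "blanket": the first step gives "bakt", and the second then gives "takb".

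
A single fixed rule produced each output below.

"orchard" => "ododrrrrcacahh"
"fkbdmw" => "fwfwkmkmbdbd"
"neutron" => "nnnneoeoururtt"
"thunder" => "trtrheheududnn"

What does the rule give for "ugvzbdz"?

uzuzgdgdvbvbzz

The pattern: double every character, then take characters alternately from the front and the back (1st, last, 2nd, 2nd-last, ...).
Working it through for "ugvzbdz": intermediate "uuggvvzzbbddzz", final "uzuzgdgdvbvbzz".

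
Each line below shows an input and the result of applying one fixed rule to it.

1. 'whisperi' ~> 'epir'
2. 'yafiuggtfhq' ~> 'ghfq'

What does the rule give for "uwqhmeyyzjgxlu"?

The transformation: swap each adjacent pair of characters (1↔2, 3↔4, ...), then keep only the last 4 characters.
Working it through for "uwqhmeyyzjgxlu": intermediate "wuhqemyyjzxgul", final "xgul".

xgul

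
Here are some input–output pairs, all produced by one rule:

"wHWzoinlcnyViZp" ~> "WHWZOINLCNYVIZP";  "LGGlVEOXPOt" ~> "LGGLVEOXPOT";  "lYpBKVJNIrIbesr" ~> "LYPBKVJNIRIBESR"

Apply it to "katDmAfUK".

Each output is the input with this applied: convert every letter to uppercase.
Applying that to "katDmAfUK" gives "KATDMAFUK".

KATDMAFUK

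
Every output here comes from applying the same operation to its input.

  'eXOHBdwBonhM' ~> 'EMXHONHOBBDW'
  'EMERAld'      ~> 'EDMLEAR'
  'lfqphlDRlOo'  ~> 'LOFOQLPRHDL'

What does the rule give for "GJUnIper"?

The pattern: take characters alternately from the front and the back (1st, last, 2nd, 2nd-last, ...), then convert every letter to uppercase.
Doing the same to "GJUnIper": "GRJEUPNI".
(Check on "eXOHBdwBonhM": → "eMXhOnHoBBdw" → "EMXHONHOBBDW" ✓)

GRJEUPNI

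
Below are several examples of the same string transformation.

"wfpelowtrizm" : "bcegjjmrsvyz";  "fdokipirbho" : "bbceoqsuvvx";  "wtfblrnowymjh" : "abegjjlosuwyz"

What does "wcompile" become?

Each output is the input with this applied: shift every letter 13 places forward in the alphabet (wrapping around) — i.e. ROT13, then sort the characters into alphabetical order.
Applying both steps to "wcompile": "jpbzcvyr", then "bcjprvyz".

bcjprvyz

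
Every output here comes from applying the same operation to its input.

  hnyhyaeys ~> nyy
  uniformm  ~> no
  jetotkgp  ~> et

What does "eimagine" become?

ig

The transformation: delete the last character, then keep one character in every 3, starting at position 2 (positions 2nd, 5th, 8th, ...).
For "eimagine", step one produces "eimagin"; step two turns that into "ig".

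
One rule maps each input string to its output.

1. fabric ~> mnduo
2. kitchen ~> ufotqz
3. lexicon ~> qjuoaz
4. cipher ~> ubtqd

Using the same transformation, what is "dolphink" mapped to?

axbtuzw

In each case the input is transformed by: shift every letter 12 places forward in the alphabet (wrapping around), then delete the first character.
Applying both steps to "dolphink": "paxbtuzw", then "axbtuzw".
(Check on "cipher": → "oubtqd" → "ubtqd" ✓)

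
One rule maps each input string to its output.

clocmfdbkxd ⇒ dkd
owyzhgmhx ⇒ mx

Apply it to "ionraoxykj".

xk

In each case the input is transformed by: keep every other character starting from the first (positions 1st, 3rd, 5th, ...), then delete the first 3 characters.
On "ionraoxykj": the first step gives "inaxk", and the second then gives "xk".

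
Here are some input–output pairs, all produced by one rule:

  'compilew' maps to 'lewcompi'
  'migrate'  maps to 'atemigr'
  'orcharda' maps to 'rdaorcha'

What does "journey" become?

Rule — move the last 3 characters to the front (rotate right by 3).
For "journey" the result is "neyjour".

neyjour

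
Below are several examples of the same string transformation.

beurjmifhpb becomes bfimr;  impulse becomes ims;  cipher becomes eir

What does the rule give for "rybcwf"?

What's happening: sort the characters into alphabetical order, then keep every other character starting from the second (positions 2nd, 4th, 6th, ...).
"rybcwf" → "cry".

cry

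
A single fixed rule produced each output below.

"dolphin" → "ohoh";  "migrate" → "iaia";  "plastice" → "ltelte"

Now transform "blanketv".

The transformation: keep one character in every 3, starting at position 2 (positions 2nd, 5th, 8th, ...), then write the whole string twice.
Starting from "blanketv": after the first operation, "lkv"; after the second, "lkvlkv".
(Check on "migrate": → "ia" → "iaia" ✓)

lkvlkv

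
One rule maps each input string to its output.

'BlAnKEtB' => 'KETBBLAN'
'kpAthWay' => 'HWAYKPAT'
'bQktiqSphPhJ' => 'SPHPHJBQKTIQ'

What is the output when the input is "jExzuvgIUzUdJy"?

The pattern: swap the front and back halves of the string, then convert every letter to uppercase.
For "jExzuvgIUzUdJy", step one produces "IUzUdJyjExzuvg"; step two turns that into "IUZUDJYJEXZUVG".

IUZUDJYJEXZUVG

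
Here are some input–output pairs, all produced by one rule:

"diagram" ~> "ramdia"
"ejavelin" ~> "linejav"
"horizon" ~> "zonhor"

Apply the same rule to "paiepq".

Rule — move the last 3 characters to the front (rotate right by 3), then delete the last character.
For "paiepq", step one produces "epqpai"; step two turns that into "epqpa".

epqpa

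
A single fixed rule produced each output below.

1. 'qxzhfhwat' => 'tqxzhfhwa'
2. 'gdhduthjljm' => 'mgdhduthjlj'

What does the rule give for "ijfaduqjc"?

cijfaduqj

Rule — move the last character to the front.
Applying that to "ijfaduqjc" gives "cijfaduqj".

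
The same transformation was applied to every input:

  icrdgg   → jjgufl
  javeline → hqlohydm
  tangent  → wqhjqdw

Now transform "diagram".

pdujdlg

Each output is the input with this applied: reverse the string, then shift every letter 3 places forward in the alphabet (wrapping around).
So "diagram" becomes "pdujdlg".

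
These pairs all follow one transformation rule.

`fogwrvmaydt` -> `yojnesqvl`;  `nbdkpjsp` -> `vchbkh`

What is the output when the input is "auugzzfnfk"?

What's happening: shift every letter 8 places backward in the alphabet (wrapping around), then delete the first 2 characters.
Applying both steps to "auugzzfnfk": "smmyrrxfxc", then "myrrxfxc".

myrrxfxc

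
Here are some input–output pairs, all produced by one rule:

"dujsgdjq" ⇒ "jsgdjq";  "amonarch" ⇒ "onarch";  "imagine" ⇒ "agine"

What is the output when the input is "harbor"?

Rule — delete the first 2 characters.
"harbor" → "rbor".

rbor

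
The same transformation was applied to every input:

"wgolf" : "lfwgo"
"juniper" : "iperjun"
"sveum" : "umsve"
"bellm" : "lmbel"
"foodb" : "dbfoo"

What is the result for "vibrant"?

Looking at the pairs, the operation is to move the first 3 characters to the end (rotate left by 3).
For "vibrant" the result is "rantvib".

rantvib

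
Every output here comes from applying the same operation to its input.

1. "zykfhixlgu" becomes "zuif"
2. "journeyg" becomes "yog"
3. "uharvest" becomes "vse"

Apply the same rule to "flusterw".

wsf

The pattern: sort the characters into reverse alphabetical order, then keep one character in every 3, starting at position 1 (positions 1st, 4th, 7th, ...).
Working it through for "flusterw": intermediate "wutsrlfe", final "wsf".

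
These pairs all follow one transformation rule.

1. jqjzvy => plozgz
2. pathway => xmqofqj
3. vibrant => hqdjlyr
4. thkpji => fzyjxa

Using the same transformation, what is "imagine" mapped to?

wyduycq

The rule is to move the first 3 characters to the end (rotate left by 3), then shift every letter 10 places backward in the alphabet (wrapping around).
Starting from "imagine": after the first operation, "gineima"; after the second, "wyduycq".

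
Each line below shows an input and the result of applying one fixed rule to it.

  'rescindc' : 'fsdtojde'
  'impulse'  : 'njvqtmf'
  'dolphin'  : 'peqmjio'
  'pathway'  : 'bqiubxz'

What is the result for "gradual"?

shebbvm

The transformation: shift every letter 1 place forward in the alphabet (wrapping around), then swap each adjacent pair of characters (1↔2, 3↔4, ...).
Applying both steps to "gradual": "hsbevbm", then "shebbvm".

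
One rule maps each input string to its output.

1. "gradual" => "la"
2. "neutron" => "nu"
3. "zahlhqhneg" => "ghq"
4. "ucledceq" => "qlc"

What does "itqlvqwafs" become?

What's happening: move the last 2 characters to the front (rotate right by 2), then keep one character in every 3, starting at position 2 (positions 2nd, 5th, 8th, ...).
Starting from "itqlvqwafs": after the first operation, "fsitqlvqwa"; after the second, "sqq".

sqq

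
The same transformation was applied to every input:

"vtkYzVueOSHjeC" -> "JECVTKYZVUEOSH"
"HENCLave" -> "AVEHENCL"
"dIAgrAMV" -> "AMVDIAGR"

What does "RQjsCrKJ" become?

RKJRQJSC

What's happening: move the last 3 characters to the front (rotate right by 3), then convert every letter to uppercase.
So "RQjsCrKJ" becomes "RKJRQJSC".
(Check on "vtkYzVueOSHjeC": → "jeCvtkYzVueOSH" → "JECVTKYZVUEOSH" ✓)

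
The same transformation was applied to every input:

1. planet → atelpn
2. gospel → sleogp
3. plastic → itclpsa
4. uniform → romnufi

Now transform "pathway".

The transformation: swap each adjacent pair of characters (1↔2, 3↔4, ...), then move the last 3 characters to the front (rotate right by 3).
"pathway" → "aphtawy" → "awyapht".

awyapht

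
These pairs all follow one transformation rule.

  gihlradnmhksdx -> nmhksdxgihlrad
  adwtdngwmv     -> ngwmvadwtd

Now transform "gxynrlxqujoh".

xqujohgxynrl

Looking at the pairs, the operation is to swap the front and back halves of the string.
Applying that to "gxynrlxqujoh" gives "xqujohgxynrl".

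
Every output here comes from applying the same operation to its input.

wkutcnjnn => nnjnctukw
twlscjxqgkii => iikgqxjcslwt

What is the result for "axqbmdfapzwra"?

In each case the input is transformed by: reverse the string.
Applying that to "axqbmdfapzwra" gives "arwzpafdmbqxa".

arwzpafdmbqxa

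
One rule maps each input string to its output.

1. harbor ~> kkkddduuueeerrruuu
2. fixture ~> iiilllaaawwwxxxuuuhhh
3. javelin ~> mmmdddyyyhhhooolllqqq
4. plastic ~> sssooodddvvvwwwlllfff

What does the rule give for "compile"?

The pattern: shift every letter 3 places forward in the alphabet (wrapping around), then repeat every character 3 times.
Working it through for "compile": intermediate "frpsloh", final "fffrrrpppssslllooohhh".

fffrrrpppssslllooohhh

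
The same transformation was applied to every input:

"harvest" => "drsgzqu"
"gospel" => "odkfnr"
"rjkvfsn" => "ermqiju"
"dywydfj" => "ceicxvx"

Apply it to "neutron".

In each case the input is transformed by: shift every letter 1 place backward in the alphabet (wrapping around), then move the last 3 characters to the front (rotate right by 3).
Starting from "neutron": after the first operation, "mdtsqnm"; after the second, "qnmmdts".

qnmmdts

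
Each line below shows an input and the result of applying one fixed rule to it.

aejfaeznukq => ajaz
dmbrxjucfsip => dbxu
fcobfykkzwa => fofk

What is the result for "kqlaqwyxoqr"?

klqy

Rule — keep every other character starting from the first (positions 1st, 3rd, 5th, ...), then keep only the first 4 characters.
Working it through for "kqlaqwyxoqr": intermediate "klqyor", final "klqy".
(Check on "aejfaeznukq": → "ajazuq" → "ajaz" ✓)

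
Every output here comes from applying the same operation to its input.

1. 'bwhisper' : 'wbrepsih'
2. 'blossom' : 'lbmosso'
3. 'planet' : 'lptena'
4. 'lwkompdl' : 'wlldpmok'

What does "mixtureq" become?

The rule is to reverse the string, then move the last 2 characters to the front (rotate right by 2).
For "mixtureq", step one produces "qerutxim"; step two turns that into "imqerutx".
(Check on "blossom": → "mossolb" → "lbmosso" ✓)

imqerutx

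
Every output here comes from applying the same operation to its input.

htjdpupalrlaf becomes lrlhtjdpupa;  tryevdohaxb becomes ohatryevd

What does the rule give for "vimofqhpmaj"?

The pattern: delete the last 2 characters, then move the last 3 characters to the front (rotate right by 3).
Starting from "vimofqhpmaj": after the first operation, "vimofqhpm"; after the second, "hpmvimofq".

hpmvimofq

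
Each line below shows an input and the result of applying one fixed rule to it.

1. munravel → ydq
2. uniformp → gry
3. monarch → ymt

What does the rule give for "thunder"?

In each case the input is transformed by: keep one character in every 3, starting at position 1 (positions 1st, 4th, 7th, ...), then shift every letter 12 places forward in the alphabet (wrapping around).
"thunder" → "tnr" → "fzd".

fzd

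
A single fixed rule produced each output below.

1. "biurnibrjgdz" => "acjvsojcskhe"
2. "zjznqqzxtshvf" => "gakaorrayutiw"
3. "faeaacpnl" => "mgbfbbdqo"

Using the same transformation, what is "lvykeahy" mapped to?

In each case the input is transformed by: shift every letter 1 place forward in the alphabet (wrapping around), then move the last character to the front.
For "lvykeahy", step one produces "mwzlfbiz"; step two turns that into "zmwzlfbi".
(Check on "biurnibrjgdz": → "cjvsojcskhea" → "acjvsojcskhe" ✓)

zmwzlfbi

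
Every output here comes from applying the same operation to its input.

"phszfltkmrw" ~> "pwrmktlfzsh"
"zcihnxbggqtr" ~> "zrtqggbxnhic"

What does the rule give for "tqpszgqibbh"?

The pattern: move the first character to the end, then reverse the string.
Applying that to "tqpszgqibbh" gives "thbbiqgzspq".

thbbiqgzspq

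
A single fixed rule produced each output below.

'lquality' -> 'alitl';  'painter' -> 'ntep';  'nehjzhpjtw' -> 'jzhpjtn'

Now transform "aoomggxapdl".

mggxapda

The pattern: swap the first and last characters, then delete the first 3 characters.
On "aoomggxapdl": the first step gives "loomggxapda", and the second then gives "mggxapda".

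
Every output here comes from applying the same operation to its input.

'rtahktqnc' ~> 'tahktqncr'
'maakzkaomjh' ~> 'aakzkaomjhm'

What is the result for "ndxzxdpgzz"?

dxzxdpgzzn

In each case the input is transformed by: move the first character to the end.
For "ndxzxdpgzz" the result is "dxzxdpgzzn".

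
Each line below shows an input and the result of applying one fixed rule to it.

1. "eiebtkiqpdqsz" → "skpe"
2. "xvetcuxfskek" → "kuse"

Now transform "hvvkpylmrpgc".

The pattern: keep one character in every 3, starting at position 3 (positions 3rd, 6th, 9th, ...), then swap the first and last characters.
For "hvvkpylmrpgc", step one produces "vyrc"; step two turns that into "cyrv".

cyrv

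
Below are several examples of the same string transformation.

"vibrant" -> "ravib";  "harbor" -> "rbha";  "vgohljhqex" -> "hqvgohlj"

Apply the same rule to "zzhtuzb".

tuzzh

The transformation: delete the last 2 characters, then move the last 2 characters to the front (rotate right by 2).
On "zzhtuzb": the first step gives "zzhtu", and the second then gives "tuzzh".
(Check on "vibrant": → "vibra" → "ravib" ✓)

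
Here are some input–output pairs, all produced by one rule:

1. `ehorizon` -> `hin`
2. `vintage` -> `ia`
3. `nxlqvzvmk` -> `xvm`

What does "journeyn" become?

Each output is the input with this applied: keep one character in every 3, starting at position 2 (positions 2nd, 5th, 8th, ...).
Doing the same to "journeyn": "onn".

onn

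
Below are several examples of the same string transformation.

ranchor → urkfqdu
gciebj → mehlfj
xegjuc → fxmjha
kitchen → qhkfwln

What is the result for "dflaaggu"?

xjjddoig

Rule — shift every letter 3 places forward in the alphabet (wrapping around), then reverse the string.
Applying that to "dflaaggu" gives "xjjddoig".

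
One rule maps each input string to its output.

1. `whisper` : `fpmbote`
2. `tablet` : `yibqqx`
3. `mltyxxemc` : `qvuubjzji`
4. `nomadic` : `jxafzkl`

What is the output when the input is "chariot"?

Each output is the input with this applied: move the first 2 characters to the end (rotate left by 2), then shift every letter 3 places backward in the alphabet (wrapping around).
For "chariot", step one produces "ariotch"; step two turns that into "xoflqze".

xoflqze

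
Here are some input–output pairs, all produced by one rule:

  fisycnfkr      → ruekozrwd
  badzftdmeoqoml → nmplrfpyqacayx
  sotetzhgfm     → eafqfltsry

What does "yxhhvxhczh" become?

The transformation: shift every letter 12 places forward in the alphabet (wrapping around).
Doing the same to "yxhhvxhczh": "kjtthjtolt".

kjtthjtolt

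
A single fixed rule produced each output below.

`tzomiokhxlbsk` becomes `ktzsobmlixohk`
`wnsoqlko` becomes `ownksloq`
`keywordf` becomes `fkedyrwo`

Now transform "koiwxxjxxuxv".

What's happening: swap the first and last characters, then take characters alternately from the front and the back (1st, last, 2nd, 2nd-last, ...).
"koiwxxjxxuxv" → "vkoxiuwxxxxj".

vkoxiuwxxxxj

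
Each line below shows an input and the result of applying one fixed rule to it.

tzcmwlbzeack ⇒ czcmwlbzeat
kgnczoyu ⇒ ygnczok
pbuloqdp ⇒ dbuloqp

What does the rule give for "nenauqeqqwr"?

Each output is the input with this applied: delete the last character, then swap the first and last characters.
For "nenauqeqqwr", step one produces "nenauqeqqw"; step two turns that into "wenauqeqqn".

wenauqeqqn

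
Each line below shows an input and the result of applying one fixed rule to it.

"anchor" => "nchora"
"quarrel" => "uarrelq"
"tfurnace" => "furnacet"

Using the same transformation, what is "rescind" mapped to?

Looking at the pairs, the operation is to move the first character to the end.
So "rescind" becomes "escindr".

escindr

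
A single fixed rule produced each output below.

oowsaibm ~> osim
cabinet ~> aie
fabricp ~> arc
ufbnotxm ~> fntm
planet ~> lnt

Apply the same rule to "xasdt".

ad

The rule is to keep every other character starting from the second (positions 2nd, 4th, 6th, ...).
"xasdt" → "ad".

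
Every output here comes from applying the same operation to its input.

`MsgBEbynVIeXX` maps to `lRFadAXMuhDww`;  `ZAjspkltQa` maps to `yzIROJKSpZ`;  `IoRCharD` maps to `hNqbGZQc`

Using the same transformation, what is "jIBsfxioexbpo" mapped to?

The rule is to flip the case of every letter, then shift every letter 1 place backward in the alphabet (wrapping around).
Applying both steps to "jIBsfxioexbpo": "JibSFXIOEXBPO", then "IhaREWHNDWAON".
(Check on "MsgBEbynVIeXX": → "mSGbeBYNviExx" → "lRFadAXMuhDww" ✓)

IhaREWHNDWAON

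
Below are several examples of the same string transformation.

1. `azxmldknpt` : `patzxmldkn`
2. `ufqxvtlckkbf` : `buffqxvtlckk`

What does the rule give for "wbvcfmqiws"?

What's happening: swap the first and last characters, then move the last 2 characters to the front (rotate right by 2).
On "wbvcfmqiws": the first step gives "sbvcfmqiww", and the second then gives "wwsbvcfmqi".
(Check on "ufqxvtlckkbf": → "ffqxvtlckkbu" → "buffqxvtlckk" ✓)

wwsbvcfmqi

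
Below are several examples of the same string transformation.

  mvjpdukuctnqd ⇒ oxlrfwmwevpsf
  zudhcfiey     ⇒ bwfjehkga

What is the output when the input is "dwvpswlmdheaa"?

In each case the input is transformed by: shift every letter 2 places forward in the alphabet (wrapping around).
On "dwvpswlmdheaa" that produces "fyxruynofjgcc".

fyxruynofjgcc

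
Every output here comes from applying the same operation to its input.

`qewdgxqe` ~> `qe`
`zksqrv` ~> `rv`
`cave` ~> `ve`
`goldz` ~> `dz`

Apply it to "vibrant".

nt

The rule is to keep only the last 2 characters.
For "vibrant" the result is "nt".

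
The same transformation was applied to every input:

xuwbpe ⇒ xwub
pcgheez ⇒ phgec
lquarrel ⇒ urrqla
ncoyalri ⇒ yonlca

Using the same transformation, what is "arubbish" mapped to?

uribba

Each output is the input with this applied: delete the last 2 characters, then sort the characters into reverse alphabetical order.
Applying both steps to "arubbish": "arubbi", then "uribba".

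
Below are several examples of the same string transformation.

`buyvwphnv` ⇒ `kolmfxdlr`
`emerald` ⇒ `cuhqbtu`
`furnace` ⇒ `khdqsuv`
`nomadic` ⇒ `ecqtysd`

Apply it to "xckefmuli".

The pattern: shift every letter 10 places backward in the alphabet (wrapping around), then move the first character to the end.
Working it through for "xckefmuli": intermediate "nsauvckby", final "sauvckbyn".
(Check on "furnace": → "vkhdqsu" → "khdqsuv" ✓)

sauvckbyn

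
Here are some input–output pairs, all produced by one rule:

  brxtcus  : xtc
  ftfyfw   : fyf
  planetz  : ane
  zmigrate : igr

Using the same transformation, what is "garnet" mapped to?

rne

Each output is the input with this applied: move the first 2 characters to the end (rotate left by 2), then keep only the first 3 characters.
On "garnet": the first step gives "rnetga", and the second then gives "rne".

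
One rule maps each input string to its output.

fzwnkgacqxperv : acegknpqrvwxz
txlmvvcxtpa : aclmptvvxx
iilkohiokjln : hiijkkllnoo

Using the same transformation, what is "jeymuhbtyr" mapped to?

In each case the input is transformed by: delete the first character, then sort the characters into alphabetical order.
"jeymuhbtyr" → "eymuhbtyr" → "behmrtuyy".

behmrtuyy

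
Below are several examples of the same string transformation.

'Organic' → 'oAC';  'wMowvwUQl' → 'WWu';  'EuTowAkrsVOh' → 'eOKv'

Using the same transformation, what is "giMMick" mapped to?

GmK

The transformation: keep one character in every 3, starting at position 1 (positions 1st, 4th, 7th, ...), then flip the case of every letter.
On "giMMick": the first step gives "gMk", and the second then gives "GmK".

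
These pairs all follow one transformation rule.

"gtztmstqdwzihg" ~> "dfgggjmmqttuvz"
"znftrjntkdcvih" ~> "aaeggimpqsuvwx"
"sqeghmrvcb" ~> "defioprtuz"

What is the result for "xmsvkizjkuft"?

fghikmsvwxxz

The transformation: shift every letter 13 places forward in the alphabet (wrapping around) — i.e. ROT13, then sort the characters into alphabetical order.
For "xmsvkizjkuft", step one produces "kzfixvmwxhsg"; step two turns that into "fghikmsvwxxz".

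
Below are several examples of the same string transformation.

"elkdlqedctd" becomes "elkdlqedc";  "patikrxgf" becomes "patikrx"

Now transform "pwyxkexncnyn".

The pattern: delete the last 2 characters.
Doing the same to "pwyxkexncnyn": "pwyxkexncn".

pwyxkexncn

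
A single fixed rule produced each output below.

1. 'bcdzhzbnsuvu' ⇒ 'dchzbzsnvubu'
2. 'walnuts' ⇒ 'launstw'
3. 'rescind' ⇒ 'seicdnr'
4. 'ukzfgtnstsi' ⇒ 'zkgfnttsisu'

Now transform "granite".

Looking at the pairs, the operation is to move the first character to the end, then swap each adjacent pair of characters (1↔2, 3↔4, ...).
Applying both steps to "granite": "raniteg", then "arinetg".

arinetg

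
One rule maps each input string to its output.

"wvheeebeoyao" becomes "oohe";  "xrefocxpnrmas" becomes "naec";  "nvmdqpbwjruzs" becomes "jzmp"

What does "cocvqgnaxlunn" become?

xncg

Rule — keep one character in every 3, starting at position 3 (positions 3rd, 6th, 9th, ...), then swap the front and back halves of the string.
On "cocvqgnaxlunn": the first step gives "cgxn", and the second then gives "xncg".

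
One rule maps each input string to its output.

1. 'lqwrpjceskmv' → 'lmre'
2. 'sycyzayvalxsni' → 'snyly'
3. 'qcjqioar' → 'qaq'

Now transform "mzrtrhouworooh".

motoo

In each case the input is transformed by: take characters alternately from the front and the back (1st, last, 2nd, 2nd-last, ...), then keep one character in every 3, starting at position 1 (positions 1st, 4th, 7th, ...).
"mzrtrhouworooh" → "mhzorotrrohwou" → "motoo".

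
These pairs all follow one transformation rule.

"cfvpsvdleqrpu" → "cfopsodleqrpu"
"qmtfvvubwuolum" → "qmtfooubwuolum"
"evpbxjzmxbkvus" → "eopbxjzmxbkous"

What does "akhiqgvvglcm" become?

Each output is the input with this applied: replace every "v" with "o".
For "akhiqgvvglcm" the result is "akhiqgooglcm".

akhiqgooglcm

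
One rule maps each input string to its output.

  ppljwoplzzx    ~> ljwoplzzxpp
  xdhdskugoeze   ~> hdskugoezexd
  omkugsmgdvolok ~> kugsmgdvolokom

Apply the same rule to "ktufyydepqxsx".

ufyydepqxsxkt

Rule — move the first 2 characters to the end (rotate left by 2).
On "ktufyydepqxsx" that produces "ufyydepqxsxkt".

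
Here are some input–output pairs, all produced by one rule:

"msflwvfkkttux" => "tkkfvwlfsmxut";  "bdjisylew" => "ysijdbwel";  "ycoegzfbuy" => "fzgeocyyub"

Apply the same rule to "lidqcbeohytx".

hoebcqdilxty

Each output is the input with this applied: reverse the string, then move the first 3 characters to the end (rotate left by 3).
On "lidqcbeohytx": the first step gives "xtyhoebcqdil", and the second then gives "hoebcqdilxty".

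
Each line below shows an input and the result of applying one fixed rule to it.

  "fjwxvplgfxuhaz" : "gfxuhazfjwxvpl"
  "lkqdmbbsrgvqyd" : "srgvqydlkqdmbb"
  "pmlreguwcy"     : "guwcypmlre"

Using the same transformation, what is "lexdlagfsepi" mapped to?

The pattern: swap the front and back halves of the string.
Applying that to "lexdlagfsepi" gives "gfsepilexdla".

gfsepilexdla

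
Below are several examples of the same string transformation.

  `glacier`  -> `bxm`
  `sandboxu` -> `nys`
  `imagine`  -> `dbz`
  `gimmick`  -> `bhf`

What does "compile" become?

The transformation: shift every letter 5 places backward in the alphabet (wrapping around), then keep one character in every 3, starting at position 1 (positions 1st, 4th, 7th, ...).
For "compile", step one produces "xjhkdgz"; step two turns that into "xkz".

xkz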